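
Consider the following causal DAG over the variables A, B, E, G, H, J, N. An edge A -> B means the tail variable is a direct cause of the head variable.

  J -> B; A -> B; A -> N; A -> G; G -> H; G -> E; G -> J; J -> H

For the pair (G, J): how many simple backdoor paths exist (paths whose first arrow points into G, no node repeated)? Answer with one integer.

A backdoor path from G to J is any simple undirected path whose first edge points into G (i.e. leaves G via a parent).
Parents of G: {A}.
Enumerating:
  P1: G <- A -> B <- J
That exhausts the simple backdoor paths. Count: 1.

1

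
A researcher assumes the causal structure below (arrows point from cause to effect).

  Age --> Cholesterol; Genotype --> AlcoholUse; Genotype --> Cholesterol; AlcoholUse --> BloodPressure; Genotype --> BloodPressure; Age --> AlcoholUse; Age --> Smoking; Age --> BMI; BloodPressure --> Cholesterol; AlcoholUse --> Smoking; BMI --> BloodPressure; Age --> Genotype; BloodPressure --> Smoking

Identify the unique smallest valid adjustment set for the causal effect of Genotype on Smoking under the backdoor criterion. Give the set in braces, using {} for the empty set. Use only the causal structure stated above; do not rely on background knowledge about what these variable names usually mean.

{Age}

Variables eligible for adjustment (non-descendants of Genotype, excluding Genotype and Smoking): {Age, BMI}.
Backdoor paths from Genotype to Smoking:
  P1: Genotype <- Age -> BMI -> BloodPressure <- AlcoholUse -> Smoking
  P2: Genotype <- Age -> BMI -> BloodPressure -> Smoking
  P3: Genotype <- Age -> AlcoholUse -> BloodPressure -> Smoking
  P4: Genotype <- Age -> AlcoholUse -> Smoking
  P5: Genotype <- Age -> Smoking
  P6: Genotype <- Age -> Cholesterol <- BloodPressure <- AlcoholUse -> Smoking
  P7: Genotype <- Age -> Cholesterol <- BloodPressure -> Smoking
The empty set is not sufficient: P2 (Genotype <- Age -> BMI -> BloodPressure -> Smoking) has no collider blocking it and no conditioned non-collider, so it is open.
Try {Age}:
  P1: blocked at fork node Age ∈ conditioning set.
  P2: blocked at fork node Age ∈ conditioning set.
  P3: blocked at fork node Age ∈ conditioning set.
  P4: blocked at fork node Age ∈ conditioning set.
  P5: blocked at fork node Age ∈ conditioning set.
  P6: blocked at fork node Age ∈ conditioning set.
  P7: blocked at fork node Age ∈ conditioning set.
{Age} contains no descendant of Genotype and blocks every backdoor path.
No other singleton works — e.g. {BMI} leaves P3 open — so {Age} is the unique smallest valid adjustment set.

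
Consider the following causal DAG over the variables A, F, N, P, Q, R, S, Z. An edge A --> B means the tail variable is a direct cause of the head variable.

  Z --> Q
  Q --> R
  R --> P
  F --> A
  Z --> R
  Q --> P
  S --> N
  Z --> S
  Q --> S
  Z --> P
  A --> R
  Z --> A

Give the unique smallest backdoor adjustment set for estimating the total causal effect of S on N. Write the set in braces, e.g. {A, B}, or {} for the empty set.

{}

Variables eligible for adjustment (non-descendants of S, excluding S and N): {A, F, P, Q, R, Z}.
Backdoor paths from S to N:
  (none)
With no backdoor paths the empty set already satisfies the criterion, and it is trivially minimal.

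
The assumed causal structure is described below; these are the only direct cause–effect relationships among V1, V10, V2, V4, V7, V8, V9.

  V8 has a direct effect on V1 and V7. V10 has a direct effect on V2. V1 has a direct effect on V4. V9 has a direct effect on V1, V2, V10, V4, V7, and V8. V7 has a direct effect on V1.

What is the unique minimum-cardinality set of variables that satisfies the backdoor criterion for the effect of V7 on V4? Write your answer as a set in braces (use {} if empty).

{V8, V9}

Variables eligible for adjustment (non-descendants of V7, excluding V7 and V4): {V10, V2, V8, V9}.
Backdoor paths from V7 to V4:
  P1: V7 <- V9 -> V8 -> V1 -> V4
  P2: V7 <- V9 -> V1 -> V4
  P3: V7 <- V9 -> V4
  P4: V7 <- V8 <- V9 -> V1 -> V4
  P5: V7 <- V8 <- V9 -> V4
  P6: V7 <- V8 -> V1 <- V9 -> V4
  P7: V7 <- V8 -> V1 -> V4
The empty set is not sufficient: P1 (V7 <- V9 -> V8 -> V1 -> V4) has no collider blocking it and no conditioned non-collider, so it is open.
Try {V8, V9}:
  P1: blocked at fork node V9 ∈ conditioning set.
  P2: blocked at fork node V9 ∈ conditioning set.
  P3: blocked at fork node V9 ∈ conditioning set.
  P4: blocked at chain node V8 ∈ conditioning set.
  P5: blocked at chain node V8 ∈ conditioning set.
  P6: blocked at fork node V8 ∈ conditioning set.
  P7: blocked at fork node V8 ∈ conditioning set.
{V8, V9} contains no descendant of V7 and blocks every backdoor path.
Every element of {V8, V9} is needed (dropping V8 leaves P7 open; dropping V9 leaves P2 open), so no proper subset is valid.
Among all size-2 subsets of the eligible variables, only {V8, V9} blocks every backdoor path, so it is the unique smallest valid adjustment set.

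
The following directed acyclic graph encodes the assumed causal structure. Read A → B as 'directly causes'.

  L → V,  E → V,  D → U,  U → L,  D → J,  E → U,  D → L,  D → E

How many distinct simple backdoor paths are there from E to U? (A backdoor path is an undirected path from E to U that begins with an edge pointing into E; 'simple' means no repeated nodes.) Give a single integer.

A backdoor path from E to U is any simple undirected path whose first edge points into E (i.e. leaves E via a parent).
Parents of E: {D}.
Enumerating:
  P1: E <- D -> U
  P2: E <- D -> L <- U
That exhausts the simple backdoor paths. Count: 2.

2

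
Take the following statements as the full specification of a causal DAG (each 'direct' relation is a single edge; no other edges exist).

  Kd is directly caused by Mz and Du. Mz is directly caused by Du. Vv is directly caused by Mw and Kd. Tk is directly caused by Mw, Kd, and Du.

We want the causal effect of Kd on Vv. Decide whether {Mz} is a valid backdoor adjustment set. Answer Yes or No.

Backdoor paths from Kd to Vv (paths whose first edge points into Kd):
  P1: Kd <- Du -> Tk <- Mw -> Vv
  P2: Kd <- Mz <- Du -> Tk <- Mw -> Vv
Condition 1 (no descendant of Kd in the set): holds — descendants of Kd are {Tk, Vv}; none are in {Mz}.
Condition 2 (every backdoor path blocked by {Mz}):
  P1: blocked at collider Tk (neither it nor any descendant is in the conditioning set).
  P2: blocked at chain node Mz ∈ conditioning set.
{Mz} satisfies the backdoor criterion.

Yes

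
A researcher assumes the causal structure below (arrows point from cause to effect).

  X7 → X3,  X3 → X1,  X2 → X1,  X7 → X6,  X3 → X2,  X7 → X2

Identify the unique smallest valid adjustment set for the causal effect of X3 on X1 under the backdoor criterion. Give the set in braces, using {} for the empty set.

{X7}

Variables eligible for adjustment (non-descendants of X3, excluding X3 and X1): {X6, X7}.
Backdoor paths from X3 to X1:
  P1: X3 <- X7 -> X2 -> X1
The empty set is not sufficient: P1 (X3 <- X7 -> X2 -> X1) has no collider blocking it and no conditioned non-collider, so it is open.
Try {X7}:
  P1: blocked at fork node X7 ∈ conditioning set.
{X7} contains no descendant of X3 and blocks every backdoor path.
No other singleton works — e.g. {X6} leaves P1 open — so {X7} is the unique smallest valid adjustment set.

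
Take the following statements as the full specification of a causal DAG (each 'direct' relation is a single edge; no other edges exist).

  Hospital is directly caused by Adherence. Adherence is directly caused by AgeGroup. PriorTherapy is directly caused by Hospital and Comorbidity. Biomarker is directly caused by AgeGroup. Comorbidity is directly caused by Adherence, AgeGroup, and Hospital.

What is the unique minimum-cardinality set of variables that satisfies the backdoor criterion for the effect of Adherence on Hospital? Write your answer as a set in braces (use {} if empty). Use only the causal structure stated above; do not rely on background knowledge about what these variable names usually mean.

Variables eligible for adjustment (non-descendants of Adherence, excluding Adherence and Hospital): {AgeGroup, Biomarker}.
Backdoor paths from Adherence to Hospital:
  P1: Adherence <- AgeGroup -> Comorbidity <- Hospital
  P2: Adherence <- AgeGroup -> Comorbidity -> PriorTherapy <- Hospital
Each backdoor path contains an unconditioned collider, so every path is already blocked with the empty conditioning set:
  P1: blocked at collider Comorbidity (neither it nor any descendant is in the conditioning set).
  P2: blocked at collider PriorTherapy (neither it nor any descendant is in the conditioning set).
The empty set is therefore the unique smallest valid set.

{}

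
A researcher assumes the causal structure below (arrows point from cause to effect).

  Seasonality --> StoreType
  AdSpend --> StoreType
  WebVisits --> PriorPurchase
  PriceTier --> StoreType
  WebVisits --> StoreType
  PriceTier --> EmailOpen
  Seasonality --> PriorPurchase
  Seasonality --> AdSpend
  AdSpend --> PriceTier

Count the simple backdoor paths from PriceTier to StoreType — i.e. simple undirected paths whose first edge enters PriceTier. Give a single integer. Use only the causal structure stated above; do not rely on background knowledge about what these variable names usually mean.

3

A backdoor path from PriceTier to StoreType is any simple undirected path whose first edge points into PriceTier (i.e. leaves PriceTier via a parent).
Parents of PriceTier: {AdSpend}.
Enumerating:
  P1: PriceTier <- AdSpend <- Seasonality -> PriorPurchase <- WebVisits -> StoreType
  P2: PriceTier <- AdSpend <- Seasonality -> StoreType
  P3: PriceTier <- AdSpend -> StoreType
That exhausts the simple backdoor paths. Count: 3.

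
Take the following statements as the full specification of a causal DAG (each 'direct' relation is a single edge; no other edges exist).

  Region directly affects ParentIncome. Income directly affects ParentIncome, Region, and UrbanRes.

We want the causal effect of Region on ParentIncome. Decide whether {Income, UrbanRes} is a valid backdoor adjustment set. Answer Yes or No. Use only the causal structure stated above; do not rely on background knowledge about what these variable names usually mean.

Backdoor paths from Region to ParentIncome (paths whose first edge points into Region):
  P1: Region <- Income -> ParentIncome
Condition 1 (no descendant of Region in the set): holds — descendants of Region are {ParentIncome}; none are in {Income, UrbanRes}.
Condition 2 (every backdoor path blocked by {Income, UrbanRes}):
  P1: blocked at fork node Income ∈ conditioning set.
{Income, UrbanRes} satisfies the backdoor criterion.

Yes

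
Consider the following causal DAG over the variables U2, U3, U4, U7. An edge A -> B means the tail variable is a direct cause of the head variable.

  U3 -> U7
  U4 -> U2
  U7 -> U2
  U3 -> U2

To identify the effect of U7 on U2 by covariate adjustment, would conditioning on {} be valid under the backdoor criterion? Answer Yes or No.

Backdoor paths from U7 to U2 (paths whose first edge points into U7):
  P1: U7 <- U3 -> U2
Condition 1 (no descendant of U7 in the set): holds — descendants of U7 are {U2}; none are in {}.
Condition 2 (every backdoor path blocked by {}):
  P1: open — no interior node is in the conditioning set.
{} does not satisfy the backdoor criterion.

No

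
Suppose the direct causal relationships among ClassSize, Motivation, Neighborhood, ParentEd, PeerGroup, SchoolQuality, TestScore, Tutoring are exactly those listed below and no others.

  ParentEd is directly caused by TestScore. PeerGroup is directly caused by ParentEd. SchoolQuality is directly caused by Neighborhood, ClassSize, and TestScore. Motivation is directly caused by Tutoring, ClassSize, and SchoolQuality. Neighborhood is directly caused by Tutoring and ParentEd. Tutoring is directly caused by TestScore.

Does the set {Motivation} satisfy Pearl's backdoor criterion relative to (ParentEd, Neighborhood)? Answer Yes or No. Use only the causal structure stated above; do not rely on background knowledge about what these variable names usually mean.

Backdoor paths from ParentEd to Neighborhood (paths whose first edge points into ParentEd):
  P1: ParentEd <- TestScore -> Tutoring -> Neighborhood
  P2: ParentEd <- TestScore -> Tutoring -> Motivation <- ClassSize -> SchoolQuality <- Neighborhood
  P3: ParentEd <- TestScore -> Tutoring -> Motivation <- SchoolQuality <- Neighborhood
  P4: ParentEd <- TestScore -> SchoolQuality <- Neighborhood
  P5: ParentEd <- TestScore -> SchoolQuality <- ClassSize -> Motivation <- Tutoring -> Neighborhood
  P6: ParentEd <- TestScore -> SchoolQuality -> Motivation <- Tutoring -> Neighborhood
Condition 1 (no descendant of ParentEd in the set): FAILS — Motivation is a descendant of ParentEd.
Condition 2 (every backdoor path blocked by {Motivation}):
  P1: open — no interior node is in the conditioning set.
  P2: open — collider(s) Motivation, SchoolQuality are conditioned on (or have a conditioned descendant) and no non-collider on the path is in the set.
  P3: open — collider(s) Motivation are conditioned on (or have a conditioned descendant) and no non-collider on the path is in the set.
  P4: open — collider(s) SchoolQuality are conditioned on (or have a conditioned descendant) and no non-collider on the path is in the set.
  P5: open — collider(s) SchoolQuality, Motivation are conditioned on (or have a conditioned descendant) and no non-collider on the path is in the set.
  P6: open — collider(s) Motivation are conditioned on (or have a conditioned descendant) and no non-collider on the path is in the set.
{Motivation} does not satisfy the backdoor criterion.

No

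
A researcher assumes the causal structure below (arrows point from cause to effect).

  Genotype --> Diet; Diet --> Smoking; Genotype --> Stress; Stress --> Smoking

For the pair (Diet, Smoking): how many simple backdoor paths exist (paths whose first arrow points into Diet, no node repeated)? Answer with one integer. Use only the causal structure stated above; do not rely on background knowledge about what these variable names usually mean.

1

A backdoor path from Diet to Smoking is any simple undirected path whose first edge points into Diet (i.e. leaves Diet via a parent).
Parents of Diet: {Genotype}.
Enumerating:
  P1: Diet <- Genotype -> Stress -> Smoking
That exhausts the simple backdoor paths. Count: 1.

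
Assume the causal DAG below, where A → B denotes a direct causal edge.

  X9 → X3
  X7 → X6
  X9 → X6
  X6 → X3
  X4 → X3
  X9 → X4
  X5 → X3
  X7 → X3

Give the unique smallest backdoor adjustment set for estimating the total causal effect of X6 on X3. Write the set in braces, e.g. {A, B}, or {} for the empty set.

{X7, X9}

Variables eligible for adjustment (non-descendants of X6, excluding X6 and X3): {X4, X5, X7, X9}.
Backdoor paths from X6 to X3:
  P1: X6 <- X7 -> X3
  P2: X6 <- X9 -> X4 -> X3
  P3: X6 <- X9 -> X3
The empty set is not sufficient: P1 (X6 <- X7 -> X3) has no collider blocking it and no conditioned non-collider, so it is open.
Try {X7, X9}:
  P1: blocked at fork node X7 ∈ conditioning set.
  P2: blocked at fork node X9 ∈ conditioning set.
  P3: blocked at fork node X9 ∈ conditioning set.
{X7, X9} contains no descendant of X6 and blocks every backdoor path.
Every element of {X7, X9} is needed (dropping X7 leaves P1 open; dropping X9 leaves P2 open), so no proper subset is valid.
Among all size-2 subsets of the eligible variables, only {X7, X9} blocks every backdoor path, so it is the unique smallest valid adjustment set.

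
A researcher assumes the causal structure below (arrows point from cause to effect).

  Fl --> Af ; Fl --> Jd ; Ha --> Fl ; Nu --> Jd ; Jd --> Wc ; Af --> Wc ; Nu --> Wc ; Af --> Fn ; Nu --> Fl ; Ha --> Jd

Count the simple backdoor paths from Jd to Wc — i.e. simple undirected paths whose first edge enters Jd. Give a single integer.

A backdoor path from Jd to Wc is any simple undirected path whose first edge points into Jd (i.e. leaves Jd via a parent).
Parents of Jd: {Fl, Ha, Nu}.
Enumerating:
  P1: Jd <- Ha -> Fl <- Nu -> Wc
  P2: Jd <- Ha -> Fl -> Af -> Wc
  P3: Jd <- Nu -> Fl -> Af -> Wc
  P4: Jd <- Nu -> Wc
  P5: Jd <- Fl <- Nu -> Wc
  P6: Jd <- Fl -> Af -> Wc
That exhausts the simple backdoor paths. Count: 6.

6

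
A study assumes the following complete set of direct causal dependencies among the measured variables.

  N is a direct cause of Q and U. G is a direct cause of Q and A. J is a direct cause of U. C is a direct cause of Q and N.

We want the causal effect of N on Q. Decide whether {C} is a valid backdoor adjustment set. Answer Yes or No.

Yes

Backdoor paths from N to Q (paths whose first edge points into N):
  P1: N <- C -> Q
Condition 1 (no descendant of N in the set): holds — descendants of N are {Q, U}; none are in {C}.
Condition 2 (every backdoor path blocked by {C}):
  P1: blocked at fork node C ∈ conditioning set.
{C} satisfies the backdoor criterion.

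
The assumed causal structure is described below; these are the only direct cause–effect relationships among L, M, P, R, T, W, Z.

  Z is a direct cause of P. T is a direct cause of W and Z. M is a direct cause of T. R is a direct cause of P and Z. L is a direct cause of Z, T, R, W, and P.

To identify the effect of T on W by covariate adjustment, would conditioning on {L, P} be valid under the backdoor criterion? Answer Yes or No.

No

Backdoor paths from T to W (paths whose first edge points into T):
  P1: T <- L -> W
Condition 1 (no descendant of T in the set): FAILS — P is a descendant of T.
Condition 2 (every backdoor path blocked by {L, P}):
  P1: blocked at fork node L ∈ conditioning set.
{L, P} does not satisfy the backdoor criterion.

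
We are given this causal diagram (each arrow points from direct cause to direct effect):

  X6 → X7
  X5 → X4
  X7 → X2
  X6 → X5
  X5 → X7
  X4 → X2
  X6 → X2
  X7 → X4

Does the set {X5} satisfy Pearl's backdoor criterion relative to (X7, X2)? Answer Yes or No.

Backdoor paths from X7 to X2 (paths whose first edge points into X7):
  P1: X7 <- X6 -> X5 -> X4 -> X2
  P2: X7 <- X6 -> X2
  P3: X7 <- X5 <- X6 -> X2
  P4: X7 <- X5 -> X4 -> X2
Condition 1 (no descendant of X7 in the set): holds — descendants of X7 are {X2, X4}; none are in {X5}.
Condition 2 (every backdoor path blocked by {X5}):
  P1: blocked at chain node X5 ∈ conditioning set.
  P2: open — no interior node is in the conditioning set.
  P3: blocked at chain node X5 ∈ conditioning set.
  P4: blocked at fork node X5 ∈ conditioning set.
{X5} does not satisfy the backdoor criterion.

No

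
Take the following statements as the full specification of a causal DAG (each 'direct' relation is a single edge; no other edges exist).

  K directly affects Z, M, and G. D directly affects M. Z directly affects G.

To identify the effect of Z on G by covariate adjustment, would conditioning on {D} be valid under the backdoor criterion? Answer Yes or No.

No

Backdoor paths from Z to G (paths whose first edge points into Z):
  P1: Z <- K -> G
Condition 1 (no descendant of Z in the set): holds — descendants of Z are {G}; none are in {D}.
Condition 2 (every backdoor path blocked by {D}):
  P1: open — no interior node is in the conditioning set.
{D} does not satisfy the backdoor criterion.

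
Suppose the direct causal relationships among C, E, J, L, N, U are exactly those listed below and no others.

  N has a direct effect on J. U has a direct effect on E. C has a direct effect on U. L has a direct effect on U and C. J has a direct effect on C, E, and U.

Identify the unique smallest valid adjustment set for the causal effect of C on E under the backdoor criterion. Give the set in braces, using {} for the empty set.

{J, L}

Variables eligible for adjustment (non-descendants of C, excluding C and E): {J, L, N}.
Backdoor paths from C to E:
  P1: C <- L -> U <- J -> E
  P2: C <- L -> U -> E
  P3: C <- J -> U -> E
  P4: C <- J -> E
The empty set is not sufficient: P2 (C <- L -> U -> E) has no collider blocking it and no conditioned non-collider, so it is open.
Try {J, L}:
  P1: blocked at fork node L ∈ conditioning set.
  P2: blocked at fork node L ∈ conditioning set.
  P3: blocked at fork node J ∈ conditioning set.
  P4: blocked at fork node J ∈ conditioning set.
{J, L} contains no descendant of C and blocks every backdoor path.
Every element of {J, L} is needed (dropping J leaves P3 open; dropping L leaves P2 open), so no proper subset is valid.
Among all size-2 subsets of the eligible variables, only {J, L} blocks every backdoor path, so it is the unique smallest valid adjustment set.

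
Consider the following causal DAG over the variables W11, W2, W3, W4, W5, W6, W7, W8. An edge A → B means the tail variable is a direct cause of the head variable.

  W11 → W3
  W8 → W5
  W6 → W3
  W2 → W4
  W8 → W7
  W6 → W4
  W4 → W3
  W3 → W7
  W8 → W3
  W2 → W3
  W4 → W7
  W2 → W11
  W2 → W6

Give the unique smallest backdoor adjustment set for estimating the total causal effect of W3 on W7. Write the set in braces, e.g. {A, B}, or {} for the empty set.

Variables eligible for adjustment (non-descendants of W3, excluding W3 and W7): {W11, W2, W4, W5, W6, W8}.
Backdoor paths from W3 to W7:
  P1: W3 <- W8 -> W7
  P2: W3 <- W2 -> W6 -> W4 -> W7
  P3: W3 <- W2 -> W4 -> W7
  P4: W3 <- W11 <- W2 -> W6 -> W4 -> W7
  P5: W3 <- W11 <- W2 -> W4 -> W7
  P6: W3 <- W6 <- W2 -> W4 -> W7
  P7: W3 <- W6 -> W4 -> W7
  P8: W3 <- W4 -> W7
The empty set is not sufficient: P1 (W3 <- W8 -> W7) has no collider blocking it and no conditioned non-collider, so it is open.
Try {W4, W8}:
  P1: blocked at fork node W8 ∈ conditioning set.
  P2: blocked at chain node W4 ∈ conditioning set.
  P3: blocked at chain node W4 ∈ conditioning set.
  P4: blocked at chain node W4 ∈ conditioning set.
  P5: blocked at chain node W4 ∈ conditioning set.
  P6: blocked at chain node W4 ∈ conditioning set.
  P7: blocked at chain node W4 ∈ conditioning set.
  P8: blocked at fork node W4 ∈ conditioning set.
{W4, W8} contains no descendant of W3 and blocks every backdoor path.
Every element of {W4, W8} is needed (dropping W4 leaves P2 open; dropping W8 leaves P1 open), so no proper subset is valid.
Among all size-2 subsets of the eligible variables, only {W4, W8} blocks every backdoor path, so it is the unique smallest valid adjustment set.

{W4, W8}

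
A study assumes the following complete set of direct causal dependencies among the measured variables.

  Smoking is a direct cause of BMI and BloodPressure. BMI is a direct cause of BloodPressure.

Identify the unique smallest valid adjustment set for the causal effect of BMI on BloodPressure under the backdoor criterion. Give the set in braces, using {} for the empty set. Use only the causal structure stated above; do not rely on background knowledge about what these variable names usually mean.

Variables eligible for adjustment (non-descendants of BMI, excluding BMI and BloodPressure): {Smoking}.
Backdoor paths from BMI to BloodPressure:
  P1: BMI <- Smoking -> BloodPressure
The empty set is not sufficient: P1 (BMI <- Smoking -> BloodPressure) has no collider blocking it and no conditioned non-collider, so it is open.
Try {Smoking}:
  P1: blocked at fork node Smoking ∈ conditioning set.
{Smoking} contains no descendant of BMI and blocks every backdoor path.
{Smoking} is the unique smallest valid adjustment set.

{Smoking}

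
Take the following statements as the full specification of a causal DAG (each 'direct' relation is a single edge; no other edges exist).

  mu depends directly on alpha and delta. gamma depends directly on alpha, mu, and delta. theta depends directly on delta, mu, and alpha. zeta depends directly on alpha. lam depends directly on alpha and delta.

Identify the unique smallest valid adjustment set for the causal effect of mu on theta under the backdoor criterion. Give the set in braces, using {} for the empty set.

Variables eligible for adjustment (non-descendants of mu, excluding mu and theta): {alpha, delta, lam, zeta}.
Backdoor paths from mu to theta:
  P1: mu <- alpha -> gamma <- delta -> theta
  P2: mu <- alpha -> lam <- delta -> theta
  P3: mu <- alpha -> theta
  P4: mu <- delta -> gamma <- alpha -> theta
  P5: mu <- delta -> lam <- alpha -> theta
  P6: mu <- delta -> theta
The empty set is not sufficient: P3 (mu <- alpha -> theta) has no collider blocking it and no conditioned non-collider, so it is open.
Try {alpha, delta}:
  P1: blocked at fork node alpha ∈ conditioning set.
  P2: blocked at fork node alpha ∈ conditioning set.
  P3: blocked at fork node alpha ∈ conditioning set.
  P4: blocked at fork node delta ∈ conditioning set.
  P5: blocked at fork node delta ∈ conditioning set.
  P6: blocked at fork node delta ∈ conditioning set.
{alpha, delta} contains no descendant of mu and blocks every backdoor path.
Every element of {alpha, delta} is needed (dropping alpha leaves P3 open; dropping delta leaves P6 open), so no proper subset is valid.
Among all size-2 subsets of the eligible variables, only {alpha, delta} blocks every backdoor path, so it is the unique smallest valid adjustment set.

{alpha, delta}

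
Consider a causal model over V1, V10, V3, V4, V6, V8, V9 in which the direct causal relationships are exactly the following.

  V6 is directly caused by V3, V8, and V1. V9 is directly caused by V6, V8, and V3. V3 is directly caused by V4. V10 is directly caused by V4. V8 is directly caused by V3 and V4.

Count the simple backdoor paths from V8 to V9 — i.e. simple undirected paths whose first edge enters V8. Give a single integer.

4

A backdoor path from V8 to V9 is any simple undirected path whose first edge points into V8 (i.e. leaves V8 via a parent).
Parents of V8: {V3, V4}.
Enumerating:
  P1: V8 <- V4 -> V3 -> V6 -> V9
  P2: V8 <- V4 -> V3 -> V9
  P3: V8 <- V3 -> V6 -> V9
  P4: V8 <- V3 -> V9
That exhausts the simple backdoor paths. Count: 4.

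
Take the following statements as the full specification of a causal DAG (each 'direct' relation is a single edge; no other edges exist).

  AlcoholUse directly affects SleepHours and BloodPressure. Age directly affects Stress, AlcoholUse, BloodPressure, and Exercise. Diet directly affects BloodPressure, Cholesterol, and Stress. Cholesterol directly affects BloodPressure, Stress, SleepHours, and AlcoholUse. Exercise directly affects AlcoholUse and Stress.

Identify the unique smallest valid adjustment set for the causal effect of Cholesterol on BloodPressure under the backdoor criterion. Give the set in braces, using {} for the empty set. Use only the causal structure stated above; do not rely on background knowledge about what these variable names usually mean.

{Diet}

Variables eligible for adjustment (non-descendants of Cholesterol, excluding Cholesterol and BloodPressure): {Age, Diet, Exercise}.
Backdoor paths from Cholesterol to BloodPressure:
  P1: Cholesterol <- Diet -> Stress <- Age -> Exercise -> AlcoholUse -> BloodPressure
  P2: Cholesterol <- Diet -> Stress <- Age -> AlcoholUse -> BloodPressure
  P3: Cholesterol <- Diet -> Stress <- Age -> BloodPressure
  P4: Cholesterol <- Diet -> Stress <- Exercise <- Age -> AlcoholUse -> BloodPressure
  P5: Cholesterol <- Diet -> Stress <- Exercise <- Age -> BloodPressure
  P6: Cholesterol <- Diet -> Stress <- Exercise -> AlcoholUse <- Age -> BloodPressure
  P7: Cholesterol <- Diet -> Stress <- Exercise -> AlcoholUse -> BloodPressure
  P8: Cholesterol <- Diet -> BloodPressure
The empty set is not sufficient: P8 (Cholesterol <- Diet -> BloodPressure) has no collider blocking it and no conditioned non-collider, so it is open.
Try {Diet}:
  P1: blocked at fork node Diet ∈ conditioning set.
  P2: blocked at fork node Diet ∈ conditioning set.
  P3: blocked at fork node Diet ∈ conditioning set.
  P4: blocked at fork node Diet ∈ conditioning set.
  P5: blocked at fork node Diet ∈ conditioning set.
  P6: blocked at fork node Diet ∈ conditioning set.
  P7: blocked at fork node Diet ∈ conditioning set.
  P8: blocked at fork node Diet ∈ conditioning set.
{Diet} contains no descendant of Cholesterol and blocks every backdoor path.
No other singleton works — e.g. {Age} leaves P8 open — so {Diet} is the unique smallest valid adjustment set.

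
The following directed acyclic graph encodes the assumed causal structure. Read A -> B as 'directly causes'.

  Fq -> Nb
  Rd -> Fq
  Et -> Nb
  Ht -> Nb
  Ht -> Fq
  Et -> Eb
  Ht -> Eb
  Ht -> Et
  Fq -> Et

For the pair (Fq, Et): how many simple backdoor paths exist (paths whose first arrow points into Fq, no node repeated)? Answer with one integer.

3

A backdoor path from Fq to Et is any simple undirected path whose first edge points into Fq (i.e. leaves Fq via a parent).
Parents of Fq: {Ht, Rd}.
Enumerating:
  P1: Fq <- Ht -> Et
  P2: Fq <- Ht -> Nb <- Et
  P3: Fq <- Ht -> Eb <- Et
That exhausts the simple backdoor paths. Count: 3.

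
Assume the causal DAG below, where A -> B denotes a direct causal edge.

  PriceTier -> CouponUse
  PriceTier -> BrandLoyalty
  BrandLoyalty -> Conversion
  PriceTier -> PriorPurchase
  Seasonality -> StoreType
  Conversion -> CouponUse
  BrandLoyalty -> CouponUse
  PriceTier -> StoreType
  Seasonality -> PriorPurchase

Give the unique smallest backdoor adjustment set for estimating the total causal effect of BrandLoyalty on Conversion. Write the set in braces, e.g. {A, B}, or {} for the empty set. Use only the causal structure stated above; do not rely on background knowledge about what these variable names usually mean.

Variables eligible for adjustment (non-descendants of BrandLoyalty, excluding BrandLoyalty and Conversion): {PriceTier, PriorPurchase, Seasonality, StoreType}.
Backdoor paths from BrandLoyalty to Conversion:
  P1: BrandLoyalty <- PriceTier -> CouponUse <- Conversion
Each backdoor path contains an unconditioned collider, so every path is already blocked with the empty conditioning set:
  P1: blocked at collider CouponUse (neither it nor any descendant is in the conditioning set).
The empty set is therefore the unique smallest valid set.

{}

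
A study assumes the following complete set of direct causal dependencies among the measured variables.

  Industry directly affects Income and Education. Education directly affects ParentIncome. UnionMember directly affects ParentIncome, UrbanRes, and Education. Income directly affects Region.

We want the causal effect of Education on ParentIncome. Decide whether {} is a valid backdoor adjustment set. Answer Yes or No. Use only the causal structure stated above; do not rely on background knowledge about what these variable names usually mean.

No

Backdoor paths from Education to ParentIncome (paths whose first edge points into Education):
  P1: Education <- UnionMember -> ParentIncome
Condition 1 (no descendant of Education in the set): holds — descendants of Education are {ParentIncome}; none are in {}.
Condition 2 (every backdoor path blocked by {}):
  P1: open — no interior node is in the conditioning set.
{} does not satisfy the backdoor criterion.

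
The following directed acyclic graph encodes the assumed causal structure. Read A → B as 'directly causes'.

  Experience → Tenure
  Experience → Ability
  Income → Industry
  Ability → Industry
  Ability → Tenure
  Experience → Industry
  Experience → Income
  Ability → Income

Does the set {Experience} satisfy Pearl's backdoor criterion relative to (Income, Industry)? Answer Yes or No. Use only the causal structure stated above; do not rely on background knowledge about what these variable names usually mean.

Backdoor paths from Income to Industry (paths whose first edge points into Income):
  P1: Income <- Experience -> Ability -> Industry
  P2: Income <- Experience -> Tenure <- Ability -> Industry
  P3: Income <- Experience -> Industry
  P4: Income <- Ability <- Experience -> Industry
  P5: Income <- Ability -> Tenure <- Experience -> Industry
  P6: Income <- Ability -> Industry
Condition 1 (no descendant of Income in the set): holds — descendants of Income are {Industry}; none are in {Experience}.
Condition 2 (every backdoor path blocked by {Experience}):
  P1: blocked at fork node Experience ∈ conditioning set.
  P2: blocked at fork node Experience ∈ conditioning set.
  P3: blocked at fork node Experience ∈ conditioning set.
  P4: blocked at fork node Experience ∈ conditioning set.
  P5: blocked at collider Tenure (neither it nor any descendant is in the conditioning set).
  P6: open — no interior node is in the conditioning set.
{Experience} does not satisfy the backdoor criterion.

No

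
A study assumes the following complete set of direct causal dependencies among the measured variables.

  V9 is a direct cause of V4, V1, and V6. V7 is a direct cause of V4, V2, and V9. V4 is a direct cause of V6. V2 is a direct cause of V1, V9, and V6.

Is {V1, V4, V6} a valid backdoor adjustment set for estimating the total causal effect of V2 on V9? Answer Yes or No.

Backdoor paths from V2 to V9 (paths whose first edge points into V2):
  P1: V2 <- V7 -> V9
  P2: V2 <- V7 -> V4 <- V9
  P3: V2 <- V7 -> V4 -> V6 <- V9
Condition 1 (no descendant of V2 in the set): FAILS — V1, V4, and V6 are descendants of V2.
Condition 2 (every backdoor path blocked by {V1, V4, V6}):
  P1: open — no interior node is in the conditioning set.
  P2: open — collider(s) V4 are conditioned on (or have a conditioned descendant) and no non-collider on the path is in the set.
  P3: blocked at chain node V4 ∈ conditioning set.
{V1, V4, V6} does not satisfy the backdoor criterion.

No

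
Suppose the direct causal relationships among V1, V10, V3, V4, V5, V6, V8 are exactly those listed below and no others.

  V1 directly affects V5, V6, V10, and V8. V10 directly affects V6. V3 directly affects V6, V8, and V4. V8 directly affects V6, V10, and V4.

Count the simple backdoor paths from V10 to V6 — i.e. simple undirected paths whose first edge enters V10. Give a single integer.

A backdoor path from V10 to V6 is any simple undirected path whose first edge points into V10 (i.e. leaves V10 via a parent).
Parents of V10: {V1, V8}.
Enumerating:
  P1: V10 <- V1 -> V8 <- V3 -> V6
  P2: V10 <- V1 -> V8 -> V4 <- V3 -> V6
  P3: V10 <- V1 -> V8 -> V6
  P4: V10 <- V1 -> V6
  P5: V10 <- V8 <- V3 -> V6
  P6: V10 <- V8 <- V1 -> V6
  P7: V10 <- V8 -> V4 <- V3 -> V6
  P8: V10 <- V8 -> V6
That exhausts the simple backdoor paths. Count: 8.

8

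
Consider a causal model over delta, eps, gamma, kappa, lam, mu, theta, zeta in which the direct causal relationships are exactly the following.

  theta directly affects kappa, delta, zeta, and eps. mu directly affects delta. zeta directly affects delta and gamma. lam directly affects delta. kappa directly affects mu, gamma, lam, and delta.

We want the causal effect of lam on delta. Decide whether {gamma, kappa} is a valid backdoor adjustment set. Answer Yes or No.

Backdoor paths from lam to delta (paths whose first edge points into lam):
  P1: lam <- kappa <- theta -> zeta -> delta
  P2: lam <- kappa <- theta -> delta
  P3: lam <- kappa -> mu -> delta
  P4: lam <- kappa -> gamma <- zeta <- theta -> delta
  P5: lam <- kappa -> gamma <- zeta -> delta
  P6: lam <- kappa -> delta
Condition 1 (no descendant of lam in the set): holds — descendants of lam are {delta}; none are in {gamma, kappa}.
Condition 2 (every backdoor path blocked by {gamma, kappa}):
  P1: blocked at chain node kappa ∈ conditioning set.
  P2: blocked at chain node kappa ∈ conditioning set.
  P3: blocked at fork node kappa ∈ conditioning set.
  P4: blocked at fork node kappa ∈ conditioning set.
  P5: blocked at fork node kappa ∈ conditioning set.
  P6: blocked at fork node kappa ∈ conditioning set.
{gamma, kappa} satisfies the backdoor criterion.

Yes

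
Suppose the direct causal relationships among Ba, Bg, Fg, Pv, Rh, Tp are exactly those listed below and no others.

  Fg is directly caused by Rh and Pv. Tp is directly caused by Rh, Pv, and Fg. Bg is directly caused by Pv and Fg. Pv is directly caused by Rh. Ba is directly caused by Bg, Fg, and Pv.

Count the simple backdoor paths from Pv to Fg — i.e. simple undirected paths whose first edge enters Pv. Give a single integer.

A backdoor path from Pv to Fg is any simple undirected path whose first edge points into Pv (i.e. leaves Pv via a parent).
Parents of Pv: {Rh}.
Enumerating:
  P1: Pv <- Rh -> Fg
  P2: Pv <- Rh -> Tp <- Fg
That exhausts the simple backdoor paths. Count: 2.

2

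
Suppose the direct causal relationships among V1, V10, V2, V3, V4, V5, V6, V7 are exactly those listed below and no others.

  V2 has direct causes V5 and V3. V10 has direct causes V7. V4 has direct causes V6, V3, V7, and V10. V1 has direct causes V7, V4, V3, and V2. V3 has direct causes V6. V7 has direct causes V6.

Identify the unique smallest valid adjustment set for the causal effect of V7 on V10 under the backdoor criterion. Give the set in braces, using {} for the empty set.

{}

Variables eligible for adjustment (non-descendants of V7, excluding V7 and V10): {V2, V3, V5, V6}.
Backdoor paths from V7 to V10:
  P1: V7 <- V6 -> V3 -> V2 -> V1 <- V4 <- V10
  P2: V7 <- V6 -> V3 -> V4 <- V10
  P3: V7 <- V6 -> V3 -> V1 <- V4 <- V10
  P4: V7 <- V6 -> V4 <- V10
Each backdoor path contains an unconditioned collider, so every path is already blocked with the empty conditioning set:
  P1: blocked at collider V1 (neither it nor any descendant is in the conditioning set).
  P2: blocked at collider V4 (neither it nor any descendant is in the conditioning set).
  P3: blocked at collider V1 (neither it nor any descendant is in the conditioning set).
  P4: blocked at collider V4 (neither it nor any descendant is in the conditioning set).
The empty set is therefore the unique smallest valid set.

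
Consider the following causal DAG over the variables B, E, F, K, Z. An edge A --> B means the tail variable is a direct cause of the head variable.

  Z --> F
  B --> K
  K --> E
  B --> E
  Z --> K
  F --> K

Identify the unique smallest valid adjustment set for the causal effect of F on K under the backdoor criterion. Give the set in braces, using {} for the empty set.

Variables eligible for adjustment (non-descendants of F, excluding F and K): {B, Z}.
Backdoor paths from F to K:
  P1: F <- Z -> K
The empty set is not sufficient: P1 (F <- Z -> K) has no collider blocking it and no conditioned non-collider, so it is open.
Try {Z}:
  P1: blocked at fork node Z ∈ conditioning set.
{Z} contains no descendant of F and blocks every backdoor path.
No other singleton works — e.g. {B} leaves P1 open — so {Z} is the unique smallest valid adjustment set.

{Z}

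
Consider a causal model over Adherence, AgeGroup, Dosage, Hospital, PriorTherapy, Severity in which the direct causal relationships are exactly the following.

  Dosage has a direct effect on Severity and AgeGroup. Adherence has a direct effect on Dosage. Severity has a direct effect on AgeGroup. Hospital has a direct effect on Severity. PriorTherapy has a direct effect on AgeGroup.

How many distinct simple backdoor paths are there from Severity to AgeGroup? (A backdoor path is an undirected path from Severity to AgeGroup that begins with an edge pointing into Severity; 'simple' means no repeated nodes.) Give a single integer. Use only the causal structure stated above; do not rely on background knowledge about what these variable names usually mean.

1

A backdoor path from Severity to AgeGroup is any simple undirected path whose first edge points into Severity (i.e. leaves Severity via a parent).
Parents of Severity: {Dosage, Hospital}.
Enumerating:
  P1: Severity <- Dosage -> AgeGroup
That exhausts the simple backdoor paths. Count: 1.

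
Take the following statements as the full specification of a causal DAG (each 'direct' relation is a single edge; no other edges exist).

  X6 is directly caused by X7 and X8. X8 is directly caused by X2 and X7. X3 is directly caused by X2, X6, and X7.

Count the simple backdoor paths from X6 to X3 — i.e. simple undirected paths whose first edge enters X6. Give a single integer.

A backdoor path from X6 to X3 is any simple undirected path whose first edge points into X6 (i.e. leaves X6 via a parent).
Parents of X6: {X7, X8}.
Enumerating:
  P1: X6 <- X7 -> X8 <- X2 -> X3
  P2: X6 <- X7 -> X3
  P3: X6 <- X8 <- X2 -> X3
  P4: X6 <- X8 <- X7 -> X3
That exhausts the simple backdoor paths. Count: 4.

4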